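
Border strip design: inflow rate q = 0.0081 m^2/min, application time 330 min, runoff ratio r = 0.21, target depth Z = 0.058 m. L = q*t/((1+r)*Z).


L = q*t/((1+r)*Z)
L = 0.0081*330/((1+0.21)*0.058)
L = 2.673/0.07018

38.0878 m


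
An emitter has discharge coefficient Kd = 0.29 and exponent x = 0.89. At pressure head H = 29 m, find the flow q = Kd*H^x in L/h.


q = Kd * H^x = 0.29 * 29^0.89 = 0.29 * 20.023234

5.8067 L/h


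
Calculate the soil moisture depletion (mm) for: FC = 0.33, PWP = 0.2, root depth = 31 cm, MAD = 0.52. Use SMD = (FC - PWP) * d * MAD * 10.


SMD = (FC - PWP) * d * MAD * 10
SMD = (0.33 - 0.2) * 31 * 0.52 * 10
SMD = 0.1300 * 31 * 0.52 * 10

20.9560 mm


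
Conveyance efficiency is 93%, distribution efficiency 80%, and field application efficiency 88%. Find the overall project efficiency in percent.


Ec = 0.93, Eb = 0.8, Ea = 0.88
E = 0.93 * 0.8 * 0.88 * 100 = 65.4720%

65.4720 %


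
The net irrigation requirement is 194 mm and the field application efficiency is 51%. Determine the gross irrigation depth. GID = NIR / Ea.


Ea = 51% = 0.51
GID = NIR / Ea = 194 / 0.51 = 380.3922 mm

380.3922 mm


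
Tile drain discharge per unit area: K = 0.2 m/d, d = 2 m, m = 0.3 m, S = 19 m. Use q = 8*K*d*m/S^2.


q = 8*K*d*m/S^2
q = 8*0.2*2*0.3/19^2
q = 0.9600 / 361

0.0027 m/d


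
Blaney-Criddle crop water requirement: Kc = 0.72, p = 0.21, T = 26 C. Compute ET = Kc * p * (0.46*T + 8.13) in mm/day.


ET = Kc * p * (0.46*T + 8.13)
ET = 0.72 * 0.21 * (0.46*26 + 8.13)
ET = 0.72 * 0.21 * 20.0900

3.0376 mm/day


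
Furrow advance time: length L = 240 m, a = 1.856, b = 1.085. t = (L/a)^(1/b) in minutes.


t = (L/a)^(1/b)
t = (240/1.856)^(1/1.085)
t = 129.310345^(1/1.085)

88.3498 min


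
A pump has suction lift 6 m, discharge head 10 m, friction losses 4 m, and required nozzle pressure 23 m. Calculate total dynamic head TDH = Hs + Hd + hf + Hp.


TDH = Hs + Hd + hf + Hp = 6 + 10 + 4 + 23 = 43

43 m


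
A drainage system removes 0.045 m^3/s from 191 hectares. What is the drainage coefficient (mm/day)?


DC = Q * 86400 / (A * 10000) * 1000
DC = 0.045 * 86400 / (191 * 10000) * 1000
DC = 3888000.0000 / 1910000

2.0356 mm/day


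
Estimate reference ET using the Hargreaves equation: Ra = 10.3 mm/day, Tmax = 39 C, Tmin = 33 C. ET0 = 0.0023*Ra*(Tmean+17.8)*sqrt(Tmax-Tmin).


Tmean = (Tmax + Tmin)/2 = (39 + 33)/2 = 36.0
ET0 = 0.0023 * 10.3 * (36.0 + 17.8) * sqrt(39 - 33)
ET0 = 0.0023 * 10.3 * 53.8 * 2.449490

3.1219 mm/day


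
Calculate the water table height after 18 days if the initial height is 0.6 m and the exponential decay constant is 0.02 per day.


m = m0 * exp(-k*t)
m = 0.6 * exp(-0.02 * 18)
m = 0.6 * exp(-0.3600)

0.4186 m


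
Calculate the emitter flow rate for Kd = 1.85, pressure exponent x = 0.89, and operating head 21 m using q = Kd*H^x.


q = Kd * H^x = 1.85 * 21^0.89 = 1.85 * 15.023640

27.7937 L/h


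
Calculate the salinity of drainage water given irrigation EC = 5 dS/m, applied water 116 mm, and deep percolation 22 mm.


EC_dw = EC_iw * D_iw / D_dw
EC_dw = 5 * 116 / 22
EC_dw = 580 / 22

26.3636 dS/m


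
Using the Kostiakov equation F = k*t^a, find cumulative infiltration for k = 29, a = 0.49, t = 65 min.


F = k * t^a = 29 * 65^0.49
F = 29 * 7.732636

224.2464 mm


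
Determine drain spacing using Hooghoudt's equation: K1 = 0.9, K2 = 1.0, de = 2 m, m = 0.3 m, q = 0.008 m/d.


S^2 = 8*K2*de*m/q + 4*K1*m^2/q
S^2 = 8*1.0*2*0.3/0.008 + 4*0.9*0.3^2/0.008
S = sqrt(640.5000)

25.3081 m


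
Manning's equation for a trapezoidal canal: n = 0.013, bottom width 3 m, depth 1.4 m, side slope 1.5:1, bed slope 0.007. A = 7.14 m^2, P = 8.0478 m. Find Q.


R = A/P = 7.14/8.0478 = 0.887199
Q = (1/0.013) * 7.14 * 0.887199^(2/3) * 0.007^0.5

42.4279 m^3/s


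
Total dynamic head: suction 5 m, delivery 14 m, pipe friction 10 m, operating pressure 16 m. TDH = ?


TDH = Hs + Hd + hf + Hp = 5 + 14 + 10 + 16 = 45

45 m


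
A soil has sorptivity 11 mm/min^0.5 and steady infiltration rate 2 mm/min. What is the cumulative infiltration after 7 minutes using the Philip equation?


F = S*sqrt(t) + A*t
F = 11*sqrt(7) + 2*7
F = 11*2.645751 + 14

43.1033 mm


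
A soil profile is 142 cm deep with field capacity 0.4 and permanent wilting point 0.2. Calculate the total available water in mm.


AWC = (FC - PWP) * d * 10
AWC = (0.4 - 0.2) * 142 * 10
AWC = 0.2000 * 142 * 10

284.0000 mm


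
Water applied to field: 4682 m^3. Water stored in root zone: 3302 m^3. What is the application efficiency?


Ea = V_root / V_field * 100 = 3302 / 4682 * 100 = 70.5254%

70.5254 %


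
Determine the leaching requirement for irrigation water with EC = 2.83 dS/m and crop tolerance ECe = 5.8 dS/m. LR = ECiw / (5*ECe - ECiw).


LR = ECiw / (5*ECe - ECiw)
LR = 2.83 / (5*5.8 - 2.83)
LR = 2.83 / 26.1700

0.1081


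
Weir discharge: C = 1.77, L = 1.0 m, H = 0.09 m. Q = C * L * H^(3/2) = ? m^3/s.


Q = C * L * H^(3/2) = 1.77 * 1.0 * 0.09^1.5 = 1.77 * 1.0 * 0.027000

0.0478 m^3/s


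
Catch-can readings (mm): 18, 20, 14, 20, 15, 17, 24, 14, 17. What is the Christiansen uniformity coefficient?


mean = 17.666667 mm
MAD = 2.518519 mm
CU = (1 - 2.518519/17.666667)*100

85.7442 %


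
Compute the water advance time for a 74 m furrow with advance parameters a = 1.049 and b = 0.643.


t = (L/a)^(1/b)
t = (74/1.049)^(1/0.643)
t = 70.543375^(1/0.643)

749.4411 min


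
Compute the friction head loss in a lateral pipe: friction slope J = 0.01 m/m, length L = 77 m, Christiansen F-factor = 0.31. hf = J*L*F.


hf = J * L * F = 0.01 * 77 * 0.31 = 0.2387 m

0.2387 m


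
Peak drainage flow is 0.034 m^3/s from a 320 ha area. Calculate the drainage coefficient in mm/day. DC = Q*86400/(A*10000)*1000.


DC = Q * 86400 / (A * 10000) * 1000
DC = 0.034 * 86400 / (320 * 10000) * 1000
DC = 2937600.0000 / 3200000

0.9180 mm/day


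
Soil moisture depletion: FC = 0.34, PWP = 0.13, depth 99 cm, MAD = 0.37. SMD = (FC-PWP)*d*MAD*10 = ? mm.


SMD = (FC - PWP) * d * MAD * 10
SMD = (0.34 - 0.13) * 99 * 0.37 * 10
SMD = 0.2100 * 99 * 0.37 * 10

76.9230 mm


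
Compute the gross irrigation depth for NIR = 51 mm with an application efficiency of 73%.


Ea = 73% = 0.73
GID = NIR / Ea = 51 / 0.73 = 69.8630 mm

69.8630 mm


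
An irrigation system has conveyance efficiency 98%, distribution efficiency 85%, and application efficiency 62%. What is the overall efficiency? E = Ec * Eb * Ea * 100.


Ec = 0.98, Eb = 0.85, Ea = 0.62
E = 0.98 * 0.85 * 0.62 * 100 = 51.6460%

51.6460 %


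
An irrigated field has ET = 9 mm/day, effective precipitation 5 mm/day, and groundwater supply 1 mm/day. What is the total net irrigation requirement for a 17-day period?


Daily deficit = ET - Pe - GW = 9 - 5 - 1 = 3 mm/day
NIR = 3 * 17 = 51 mm

51.0000 mm


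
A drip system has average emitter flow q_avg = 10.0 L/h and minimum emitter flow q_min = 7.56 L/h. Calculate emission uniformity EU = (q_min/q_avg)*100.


EU = (q_min/q_avg)*100 = (7.56/10.0)*100 = 75.6000%

75.6000 %


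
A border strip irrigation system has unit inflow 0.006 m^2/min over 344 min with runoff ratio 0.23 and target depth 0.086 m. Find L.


L = q*t/((1+r)*Z)
L = 0.006*344/((1+0.23)*0.086)
L = 2.064/0.10578

19.5122 m


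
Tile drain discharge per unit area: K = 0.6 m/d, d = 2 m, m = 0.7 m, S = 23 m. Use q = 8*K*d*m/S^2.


q = 8*K*d*m/S^2
q = 8*0.6*2*0.7/23^2
q = 6.7200 / 529

0.0127 m/d


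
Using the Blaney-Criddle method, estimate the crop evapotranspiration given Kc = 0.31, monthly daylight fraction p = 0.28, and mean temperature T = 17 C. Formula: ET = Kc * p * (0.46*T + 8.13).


ET = Kc * p * (0.46*T + 8.13)
ET = 0.31 * 0.28 * (0.46*17 + 8.13)
ET = 0.31 * 0.28 * 15.9500

1.3845 mm/day


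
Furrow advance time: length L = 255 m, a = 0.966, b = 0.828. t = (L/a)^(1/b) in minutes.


t = (L/a)^(1/b)
t = (255/0.966)^(1/0.828)
t = 263.975155^(1/0.828)

840.6071 min


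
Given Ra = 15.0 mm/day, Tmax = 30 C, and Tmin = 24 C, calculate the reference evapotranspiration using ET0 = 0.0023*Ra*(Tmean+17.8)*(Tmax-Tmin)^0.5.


Tmean = (Tmax + Tmin)/2 = (30 + 24)/2 = 27.0
ET0 = 0.0023 * 15.0 * (27.0 + 17.8) * sqrt(30 - 24)
ET0 = 0.0023 * 15.0 * 44.8 * 2.449490

3.7859 mm/day


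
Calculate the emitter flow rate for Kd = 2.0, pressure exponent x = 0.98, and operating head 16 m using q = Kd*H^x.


q = Kd * H^x = 2.0 * 16^0.98 = 2.0 * 15.136922

30.2738 L/h


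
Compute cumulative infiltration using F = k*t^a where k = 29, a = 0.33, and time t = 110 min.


F = k * t^a = 29 * 110^0.33
F = 29 * 4.716932

136.7910 mm


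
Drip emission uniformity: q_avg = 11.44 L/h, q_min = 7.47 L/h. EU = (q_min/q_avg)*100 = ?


EU = (q_min/q_avg)*100 = (7.47/11.44)*100 = 65.2972%

65.2972 %


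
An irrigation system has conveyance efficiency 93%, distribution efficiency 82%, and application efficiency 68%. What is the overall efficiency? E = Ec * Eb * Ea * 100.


Ec = 0.93, Eb = 0.82, Ea = 0.68
E = 0.93 * 0.82 * 0.68 * 100 = 51.8568%

51.8568 %


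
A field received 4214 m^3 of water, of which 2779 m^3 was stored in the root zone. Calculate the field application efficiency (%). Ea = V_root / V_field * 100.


Ea = V_root / V_field * 100 = 2779 / 4214 * 100 = 65.9468%

65.9468 %


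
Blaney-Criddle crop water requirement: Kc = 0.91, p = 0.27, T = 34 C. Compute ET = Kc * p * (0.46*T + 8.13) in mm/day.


ET = Kc * p * (0.46*T + 8.13)
ET = 0.91 * 0.27 * (0.46*34 + 8.13)
ET = 0.91 * 0.27 * 23.7700

5.8403 mm/day


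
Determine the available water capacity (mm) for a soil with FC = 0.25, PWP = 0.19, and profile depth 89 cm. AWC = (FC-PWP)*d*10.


AWC = (FC - PWP) * d * 10
AWC = (0.25 - 0.19) * 89 * 10
AWC = 0.0600 * 89 * 10

53.4000 mm


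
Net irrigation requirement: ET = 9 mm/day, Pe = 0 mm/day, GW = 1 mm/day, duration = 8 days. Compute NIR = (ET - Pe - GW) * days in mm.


Daily deficit = ET - Pe - GW = 9 - 0 - 1 = 8 mm/day
NIR = 8 * 8 = 64 mm

64.0000 mm


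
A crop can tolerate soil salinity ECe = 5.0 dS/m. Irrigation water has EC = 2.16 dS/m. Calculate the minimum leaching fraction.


LR = ECiw / (5*ECe - ECiw)
LR = 2.16 / (5*5.0 - 2.16)
LR = 2.16 / 22.8400

0.0946


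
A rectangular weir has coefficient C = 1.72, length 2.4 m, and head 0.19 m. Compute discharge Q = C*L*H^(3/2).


Q = C * L * H^(3/2) = 1.72 * 2.4 * 0.19^1.5 = 1.72 * 2.4 * 0.082819

0.3419 m^3/s


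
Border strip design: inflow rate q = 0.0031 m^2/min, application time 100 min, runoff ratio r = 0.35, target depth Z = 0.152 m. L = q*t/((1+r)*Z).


L = q*t/((1+r)*Z)
L = 0.0031*100/((1+0.35)*0.152)
L = 0.31/0.2052

1.5107 m


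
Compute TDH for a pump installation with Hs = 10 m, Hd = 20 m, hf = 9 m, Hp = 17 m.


TDH = Hs + Hd + hf + Hp = 10 + 20 + 9 + 17 = 56

56 m


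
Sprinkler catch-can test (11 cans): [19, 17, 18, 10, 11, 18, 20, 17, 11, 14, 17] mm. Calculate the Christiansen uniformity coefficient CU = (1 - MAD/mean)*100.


mean = 15.636364 mm
MAD = 3.008264 mm
CU = (1 - 3.008264/15.636364)*100

80.7611 %


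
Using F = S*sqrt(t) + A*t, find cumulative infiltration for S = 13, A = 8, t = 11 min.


F = S*sqrt(t) + A*t
F = 13*sqrt(11) + 8*11
F = 13*3.316625 + 88

131.1161 mm


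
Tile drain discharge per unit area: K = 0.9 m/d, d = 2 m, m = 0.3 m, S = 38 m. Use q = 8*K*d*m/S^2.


q = 8*K*d*m/S^2
q = 8*0.9*2*0.3/38^2
q = 4.3200 / 1444

0.0030 m/d


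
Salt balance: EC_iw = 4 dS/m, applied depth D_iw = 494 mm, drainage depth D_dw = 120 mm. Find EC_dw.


EC_dw = EC_iw * D_iw / D_dw
EC_dw = 4 * 494 / 120
EC_dw = 1976 / 120

16.4667 dS/m


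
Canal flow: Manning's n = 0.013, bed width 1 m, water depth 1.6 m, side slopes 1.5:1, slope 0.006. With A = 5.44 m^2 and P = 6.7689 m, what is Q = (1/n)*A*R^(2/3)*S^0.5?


R = A/P = 5.44/6.7689 = 0.803676
Q = (1/0.013) * 5.44 * 0.803676^(2/3) * 0.006^0.5

28.0189 m^3/s


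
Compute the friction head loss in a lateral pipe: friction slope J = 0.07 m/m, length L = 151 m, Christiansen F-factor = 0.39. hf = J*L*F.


hf = J * L * F = 0.07 * 151 * 0.39 = 4.1223 m

4.1223 m


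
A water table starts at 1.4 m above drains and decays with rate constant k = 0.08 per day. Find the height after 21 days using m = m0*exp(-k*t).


m = m0 * exp(-k*t)
m = 1.4 * exp(-0.08 * 21)
m = 1.4 * exp(-1.6800)

0.2609 m


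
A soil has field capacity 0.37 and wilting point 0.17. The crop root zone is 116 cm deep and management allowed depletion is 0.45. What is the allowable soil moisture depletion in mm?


SMD = (FC - PWP) * d * MAD * 10
SMD = (0.37 - 0.17) * 116 * 0.45 * 10
SMD = 0.2000 * 116 * 0.45 * 10

104.4000 mm


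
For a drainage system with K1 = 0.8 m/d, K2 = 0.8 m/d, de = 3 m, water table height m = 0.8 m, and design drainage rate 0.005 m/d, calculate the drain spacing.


S^2 = 8*K2*de*m/q + 4*K1*m^2/q
S^2 = 8*0.8*3*0.8/0.005 + 4*0.8*0.8^2/0.005
S = sqrt(3481.6000)

59.0051 m


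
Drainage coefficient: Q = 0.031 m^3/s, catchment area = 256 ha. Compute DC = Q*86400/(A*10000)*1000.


DC = Q * 86400 / (A * 10000) * 1000
DC = 0.031 * 86400 / (256 * 10000) * 1000
DC = 2678400.0000 / 2560000

1.0463 mm/day


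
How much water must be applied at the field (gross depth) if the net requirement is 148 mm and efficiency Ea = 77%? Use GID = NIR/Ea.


Ea = 77% = 0.77
GID = NIR / Ea = 148 / 0.77 = 192.2078 mm

192.2078 mm


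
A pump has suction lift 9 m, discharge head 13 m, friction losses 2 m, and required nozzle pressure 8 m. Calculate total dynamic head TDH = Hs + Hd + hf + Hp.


TDH = Hs + Hd + hf + Hp = 9 + 13 + 2 + 8 = 32

32 m


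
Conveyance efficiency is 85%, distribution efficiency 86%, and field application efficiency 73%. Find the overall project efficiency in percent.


Ec = 0.85, Eb = 0.86, Ea = 0.73
E = 0.85 * 0.86 * 0.73 * 100 = 53.3630%

53.3630 %


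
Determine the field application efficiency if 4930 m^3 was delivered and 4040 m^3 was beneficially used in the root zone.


Ea = V_root / V_field * 100 = 4040 / 4930 * 100 = 81.9473%

81.9473 %


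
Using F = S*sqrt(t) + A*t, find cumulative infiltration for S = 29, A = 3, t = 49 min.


F = S*sqrt(t) + A*t
F = 29*sqrt(49) + 3*49
F = 29*7.000000 + 147

350.0000 mm


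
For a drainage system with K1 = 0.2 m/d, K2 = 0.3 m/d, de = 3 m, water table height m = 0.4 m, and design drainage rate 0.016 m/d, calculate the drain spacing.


S^2 = 8*K2*de*m/q + 4*K1*m^2/q
S^2 = 8*0.3*3*0.4/0.016 + 4*0.2*0.4^2/0.016
S = sqrt(188.0000)

13.7113 m


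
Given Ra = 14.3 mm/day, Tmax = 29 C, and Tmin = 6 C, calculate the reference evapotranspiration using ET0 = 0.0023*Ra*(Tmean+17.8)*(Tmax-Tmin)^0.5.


Tmean = (Tmax + Tmin)/2 = (29 + 6)/2 = 17.5
ET0 = 0.0023 * 14.3 * (17.5 + 17.8) * sqrt(29 - 6)
ET0 = 0.0023 * 14.3 * 35.3 * 4.795832

5.5680 mm/day


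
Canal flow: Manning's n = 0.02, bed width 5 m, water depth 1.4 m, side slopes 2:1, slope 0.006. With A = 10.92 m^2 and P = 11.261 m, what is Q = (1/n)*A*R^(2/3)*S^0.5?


R = A/P = 10.92/11.261 = 0.969718
Q = (1/0.02) * 10.92 * 0.969718^(2/3) * 0.006^0.5

41.4348 m^3/s


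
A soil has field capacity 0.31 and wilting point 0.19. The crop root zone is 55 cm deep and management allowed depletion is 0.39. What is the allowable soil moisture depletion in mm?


SMD = (FC - PWP) * d * MAD * 10
SMD = (0.31 - 0.19) * 55 * 0.39 * 10
SMD = 0.1200 * 55 * 0.39 * 10

25.7400 mm


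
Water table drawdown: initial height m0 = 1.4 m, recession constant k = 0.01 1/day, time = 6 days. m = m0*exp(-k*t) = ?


m = m0 * exp(-k*t)
m = 1.4 * exp(-0.01 * 6)
m = 1.4 * exp(-0.0600)

1.3185 m


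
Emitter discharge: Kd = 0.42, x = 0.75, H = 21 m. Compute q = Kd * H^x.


q = Kd * H^x = 0.42 * 21^0.75 = 0.42 * 9.809898

4.1202 L/h


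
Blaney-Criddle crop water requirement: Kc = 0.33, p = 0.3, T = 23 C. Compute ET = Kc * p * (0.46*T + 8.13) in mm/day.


ET = Kc * p * (0.46*T + 8.13)
ET = 0.33 * 0.3 * (0.46*23 + 8.13)
ET = 0.33 * 0.3 * 18.7100

1.8523 mm/day


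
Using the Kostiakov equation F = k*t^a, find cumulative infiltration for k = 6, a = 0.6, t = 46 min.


F = k * t^a = 6 * 46^0.6
F = 6 * 9.946143

59.6769 mm


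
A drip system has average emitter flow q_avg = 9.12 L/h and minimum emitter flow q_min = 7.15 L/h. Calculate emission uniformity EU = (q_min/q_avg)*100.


EU = (q_min/q_avg)*100 = (7.15/9.12)*100 = 78.3991%

78.3991 %


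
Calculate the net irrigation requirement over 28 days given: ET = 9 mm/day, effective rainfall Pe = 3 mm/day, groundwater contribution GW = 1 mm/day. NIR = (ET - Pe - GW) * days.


Daily deficit = ET - Pe - GW = 9 - 3 - 1 = 5 mm/day
NIR = 5 * 28 = 140 mm

140.0000 mm


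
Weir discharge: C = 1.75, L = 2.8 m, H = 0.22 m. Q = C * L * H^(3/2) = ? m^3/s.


Q = C * L * H^(3/2) = 1.75 * 2.8 * 0.22^1.5 = 1.75 * 2.8 * 0.103189

0.5056 m^3/s


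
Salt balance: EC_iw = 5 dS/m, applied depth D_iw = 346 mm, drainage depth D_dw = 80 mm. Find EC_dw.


EC_dw = EC_iw * D_iw / D_dw
EC_dw = 5 * 346 / 80
EC_dw = 1730 / 80

21.6250 dS/m


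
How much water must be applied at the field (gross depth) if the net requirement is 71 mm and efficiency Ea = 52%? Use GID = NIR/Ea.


Ea = 52% = 0.52
GID = NIR / Ea = 71 / 0.52 = 136.5385 mm

136.5385 mm


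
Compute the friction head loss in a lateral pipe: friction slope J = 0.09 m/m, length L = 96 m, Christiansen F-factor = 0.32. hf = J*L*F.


hf = J * L * F = 0.09 * 96 * 0.32 = 2.7648 m

2.7648 m


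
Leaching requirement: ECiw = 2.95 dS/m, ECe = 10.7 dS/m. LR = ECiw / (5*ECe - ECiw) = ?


LR = ECiw / (5*ECe - ECiw)
LR = 2.95 / (5*10.7 - 2.95)
LR = 2.95 / 50.5500

0.0584


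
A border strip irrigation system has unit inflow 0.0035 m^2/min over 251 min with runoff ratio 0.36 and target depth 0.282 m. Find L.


L = q*t/((1+r)*Z)
L = 0.0035*251/((1+0.36)*0.282)
L = 0.8785/0.38352

2.2906 m


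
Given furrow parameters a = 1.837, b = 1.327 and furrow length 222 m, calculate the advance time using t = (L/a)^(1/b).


t = (L/a)^(1/b)
t = (222/1.837)^(1/1.327)
t = 120.849211^(1/1.327)

37.0797 min


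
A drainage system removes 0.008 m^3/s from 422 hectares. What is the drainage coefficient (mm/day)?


DC = Q * 86400 / (A * 10000) * 1000
DC = 0.008 * 86400 / (422 * 10000) * 1000
DC = 691200.0000 / 4220000

0.1638 mm/day


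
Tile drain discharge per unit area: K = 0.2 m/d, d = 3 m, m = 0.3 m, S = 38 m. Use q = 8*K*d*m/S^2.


q = 8*K*d*m/S^2
q = 8*0.2*3*0.3/38^2
q = 1.4400 / 1444

9.9723e-04 m/d


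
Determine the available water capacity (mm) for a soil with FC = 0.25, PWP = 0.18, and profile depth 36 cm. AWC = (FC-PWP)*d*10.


AWC = (FC - PWP) * d * 10
AWC = (0.25 - 0.18) * 36 * 10
AWC = 0.0700 * 36 * 10

25.2000 mm


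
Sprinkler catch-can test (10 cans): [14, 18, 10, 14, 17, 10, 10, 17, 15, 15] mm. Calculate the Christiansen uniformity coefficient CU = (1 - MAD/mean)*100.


mean = 14.000000 mm
MAD = 2.400000 mm
CU = (1 - 2.400000/14.000000)*100

82.8571 %


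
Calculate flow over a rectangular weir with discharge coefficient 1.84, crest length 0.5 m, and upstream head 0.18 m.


Q = C * L * H^(3/2) = 1.84 * 0.5 * 0.18^1.5 = 1.84 * 0.5 * 0.076368

0.0703 m^3/s


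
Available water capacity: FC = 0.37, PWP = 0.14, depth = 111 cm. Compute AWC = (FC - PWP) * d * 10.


AWC = (FC - PWP) * d * 10
AWC = (0.37 - 0.14) * 111 * 10
AWC = 0.2300 * 111 * 10

255.3000 mm


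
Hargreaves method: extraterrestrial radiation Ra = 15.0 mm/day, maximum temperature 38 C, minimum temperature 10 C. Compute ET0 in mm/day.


Tmean = (Tmax + Tmin)/2 = (38 + 10)/2 = 24.0
ET0 = 0.0023 * 15.0 * (24.0 + 17.8) * sqrt(38 - 10)
ET0 = 0.0023 * 15.0 * 41.8 * 5.291503

7.6309 mm/day


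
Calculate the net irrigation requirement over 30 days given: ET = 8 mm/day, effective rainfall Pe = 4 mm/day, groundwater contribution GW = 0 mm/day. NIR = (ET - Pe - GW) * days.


Daily deficit = ET - Pe - GW = 8 - 4 - 0 = 4 mm/day
NIR = 4 * 30 = 120 mm

120.0000 mm


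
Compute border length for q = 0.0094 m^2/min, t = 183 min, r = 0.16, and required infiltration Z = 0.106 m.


L = q*t/((1+r)*Z)
L = 0.0094*183/((1+0.16)*0.106)
L = 1.7202/0.12296

13.9899 m


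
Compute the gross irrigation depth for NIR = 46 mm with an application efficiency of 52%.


Ea = 52% = 0.52
GID = NIR / Ea = 46 / 0.52 = 88.4615 mm

88.4615 mm


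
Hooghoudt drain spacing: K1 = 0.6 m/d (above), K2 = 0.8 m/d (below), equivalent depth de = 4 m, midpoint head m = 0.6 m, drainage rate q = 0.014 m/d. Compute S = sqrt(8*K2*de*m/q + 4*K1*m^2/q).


S^2 = 8*K2*de*m/q + 4*K1*m^2/q
S^2 = 8*0.8*4*0.6/0.014 + 4*0.6*0.6^2/0.014
S = sqrt(1158.8571)

34.0420 m


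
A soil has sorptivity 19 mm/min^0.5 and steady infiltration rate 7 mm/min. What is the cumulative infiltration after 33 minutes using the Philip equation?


F = S*sqrt(t) + A*t
F = 19*sqrt(33) + 7*33
F = 19*5.744563 + 231

340.1467 mm


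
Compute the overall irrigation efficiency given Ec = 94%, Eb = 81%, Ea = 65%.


Ec = 0.94, Eb = 0.81, Ea = 0.65
E = 0.94 * 0.81 * 0.65 * 100 = 49.4910%

49.4910 %


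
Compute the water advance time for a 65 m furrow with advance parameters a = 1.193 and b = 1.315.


t = (L/a)^(1/b)
t = (65/1.193)^(1/1.315)
t = 54.484493^(1/1.315)

20.9103 min


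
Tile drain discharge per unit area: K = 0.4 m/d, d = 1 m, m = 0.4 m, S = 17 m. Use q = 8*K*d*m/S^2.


q = 8*K*d*m/S^2
q = 8*0.4*1*0.4/17^2
q = 1.2800 / 289

0.0044 m/d


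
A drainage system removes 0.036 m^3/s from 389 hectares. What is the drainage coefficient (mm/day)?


DC = Q * 86400 / (A * 10000) * 1000
DC = 0.036 * 86400 / (389 * 10000) * 1000
DC = 3110400.0000 / 3890000

0.7996 mm/day


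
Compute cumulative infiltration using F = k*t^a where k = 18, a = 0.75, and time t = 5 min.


F = k * t^a = 18 * 5^0.75
F = 18 * 3.343702

60.1866 mm


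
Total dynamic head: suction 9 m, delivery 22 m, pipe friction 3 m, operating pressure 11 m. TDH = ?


TDH = Hs + Hd + hf + Hp = 9 + 22 + 3 + 11 = 45

45 m


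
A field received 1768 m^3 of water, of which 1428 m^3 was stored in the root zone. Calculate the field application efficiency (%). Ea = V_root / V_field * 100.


Ea = V_root / V_field * 100 = 1428 / 1768 * 100 = 80.7692%

80.7692 %


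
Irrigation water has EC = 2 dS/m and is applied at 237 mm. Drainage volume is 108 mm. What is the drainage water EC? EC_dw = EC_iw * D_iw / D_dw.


EC_dw = EC_iw * D_iw / D_dw
EC_dw = 2 * 237 / 108
EC_dw = 474 / 108

4.3889 dS/m


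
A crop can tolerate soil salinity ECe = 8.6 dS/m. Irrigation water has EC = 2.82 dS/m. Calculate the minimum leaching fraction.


LR = ECiw / (5*ECe - ECiw)
LR = 2.82 / (5*8.6 - 2.82)
LR = 2.82 / 40.1800

0.0702


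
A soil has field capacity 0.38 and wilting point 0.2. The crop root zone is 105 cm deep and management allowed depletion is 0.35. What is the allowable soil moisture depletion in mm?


SMD = (FC - PWP) * d * MAD * 10
SMD = (0.38 - 0.2) * 105 * 0.35 * 10
SMD = 0.1800 * 105 * 0.35 * 10

66.1500 mm


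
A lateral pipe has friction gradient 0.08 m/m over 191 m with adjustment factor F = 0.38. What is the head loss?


hf = J * L * F = 0.08 * 191 * 0.38 = 5.8064 m

5.8064 m


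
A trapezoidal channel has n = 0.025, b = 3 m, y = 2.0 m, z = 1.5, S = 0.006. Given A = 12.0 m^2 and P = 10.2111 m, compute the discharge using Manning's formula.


R = A/P = 12.0/10.2111 = 1.175192
Q = (1/0.025) * 12.0 * 1.175192^(2/3) * 0.006^0.5

41.4053 m^3/s


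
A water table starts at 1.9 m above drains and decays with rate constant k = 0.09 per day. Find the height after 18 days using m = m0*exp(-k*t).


m = m0 * exp(-k*t)
m = 1.9 * exp(-0.09 * 18)
m = 1.9 * exp(-1.6200)

0.3760 m


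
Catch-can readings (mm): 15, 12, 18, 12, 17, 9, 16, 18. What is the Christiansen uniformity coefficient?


mean = 14.625000 mm
MAD = 2.718750 mm
CU = (1 - 2.718750/14.625000)*100

81.4103 %


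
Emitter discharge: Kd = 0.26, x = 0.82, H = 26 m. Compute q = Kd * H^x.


q = Kd * H^x = 0.26 * 26^0.82 = 0.26 * 14.463658

3.7606 L/h


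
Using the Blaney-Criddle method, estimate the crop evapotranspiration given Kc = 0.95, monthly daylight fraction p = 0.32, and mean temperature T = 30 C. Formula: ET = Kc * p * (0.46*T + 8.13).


ET = Kc * p * (0.46*T + 8.13)
ET = 0.95 * 0.32 * (0.46*30 + 8.13)
ET = 0.95 * 0.32 * 21.9300

6.6667 mm/day


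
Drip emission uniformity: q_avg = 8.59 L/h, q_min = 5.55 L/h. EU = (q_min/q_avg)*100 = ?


EU = (q_min/q_avg)*100 = (5.55/8.59)*100 = 64.6100%

64.6100 %


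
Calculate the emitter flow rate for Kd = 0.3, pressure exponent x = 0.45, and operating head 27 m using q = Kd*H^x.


q = Kd * H^x = 0.3 * 27^0.45 = 0.3 * 4.406702

1.3220 L/h


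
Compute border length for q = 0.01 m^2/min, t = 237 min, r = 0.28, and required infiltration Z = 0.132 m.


L = q*t/((1+r)*Z)
L = 0.01*237/((1+0.28)*0.132)
L = 2.37/0.16896

14.0270 m


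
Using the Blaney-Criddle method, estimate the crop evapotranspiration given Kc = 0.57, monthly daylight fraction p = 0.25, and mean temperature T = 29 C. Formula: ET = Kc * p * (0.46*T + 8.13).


ET = Kc * p * (0.46*T + 8.13)
ET = 0.57 * 0.25 * (0.46*29 + 8.13)
ET = 0.57 * 0.25 * 21.4700

3.0595 mm/day


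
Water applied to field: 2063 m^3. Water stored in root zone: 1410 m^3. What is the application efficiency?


Ea = V_root / V_field * 100 = 1410 / 2063 * 100 = 68.3471%

68.3471 %


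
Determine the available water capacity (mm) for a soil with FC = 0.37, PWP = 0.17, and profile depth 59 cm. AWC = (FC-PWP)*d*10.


AWC = (FC - PWP) * d * 10
AWC = (0.37 - 0.17) * 59 * 10
AWC = 0.2000 * 59 * 10

118.0000 mm


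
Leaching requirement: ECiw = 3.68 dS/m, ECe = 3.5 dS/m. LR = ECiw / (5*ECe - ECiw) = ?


LR = ECiw / (5*ECe - ECiw)
LR = 3.68 / (5*3.5 - 3.68)
LR = 3.68 / 13.8200

0.2663


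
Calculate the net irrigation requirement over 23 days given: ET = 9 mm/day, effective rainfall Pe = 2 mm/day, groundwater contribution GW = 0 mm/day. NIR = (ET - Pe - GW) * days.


Daily deficit = ET - Pe - GW = 9 - 2 - 0 = 7 mm/day
NIR = 7 * 23 = 161 mm

161.0000 mm


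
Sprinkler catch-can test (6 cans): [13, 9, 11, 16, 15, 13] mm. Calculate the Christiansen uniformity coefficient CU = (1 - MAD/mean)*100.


mean = 12.833333 mm
MAD = 1.888889 mm
CU = (1 - 1.888889/12.833333)*100

85.2814 %


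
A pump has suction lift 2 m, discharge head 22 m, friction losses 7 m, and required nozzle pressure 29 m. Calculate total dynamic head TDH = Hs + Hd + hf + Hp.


TDH = Hs + Hd + hf + Hp = 2 + 22 + 7 + 29 = 60

60 m


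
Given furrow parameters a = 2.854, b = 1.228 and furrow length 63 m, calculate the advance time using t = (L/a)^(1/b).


t = (L/a)^(1/b)
t = (63/2.854)^(1/1.228)
t = 22.074282^(1/1.228)

12.4271 min


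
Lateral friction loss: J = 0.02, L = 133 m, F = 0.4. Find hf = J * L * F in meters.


hf = J * L * F = 0.02 * 133 * 0.4 = 1.0640 m

1.0640 m


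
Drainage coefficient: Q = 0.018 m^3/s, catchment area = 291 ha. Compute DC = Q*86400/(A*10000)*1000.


DC = Q * 86400 / (A * 10000) * 1000
DC = 0.018 * 86400 / (291 * 10000) * 1000
DC = 1555200.0000 / 2910000

0.5344 mm/day


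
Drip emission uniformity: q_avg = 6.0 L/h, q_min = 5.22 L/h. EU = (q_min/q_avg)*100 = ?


EU = (q_min/q_avg)*100 = (5.22/6.0)*100 = 87.0000%

87.0000 %


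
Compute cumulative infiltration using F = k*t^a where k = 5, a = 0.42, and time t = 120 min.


F = k * t^a = 5 * 120^0.42
F = 5 * 7.468891

37.3445 mm


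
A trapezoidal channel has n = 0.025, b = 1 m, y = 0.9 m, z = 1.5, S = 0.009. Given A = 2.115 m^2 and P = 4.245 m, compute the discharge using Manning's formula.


R = A/P = 2.115/4.245 = 0.498233
Q = (1/0.025) * 2.115 * 0.498233^(2/3) * 0.009^0.5

5.0441 m^3/s


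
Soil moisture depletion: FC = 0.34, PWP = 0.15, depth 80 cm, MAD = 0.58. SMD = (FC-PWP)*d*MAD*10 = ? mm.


SMD = (FC - PWP) * d * MAD * 10
SMD = (0.34 - 0.15) * 80 * 0.58 * 10
SMD = 0.1900 * 80 * 0.58 * 10

88.1600 mm


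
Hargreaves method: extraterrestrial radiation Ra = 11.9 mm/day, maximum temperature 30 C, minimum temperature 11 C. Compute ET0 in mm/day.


Tmean = (Tmax + Tmin)/2 = (30 + 11)/2 = 20.5
ET0 = 0.0023 * 11.9 * (20.5 + 17.8) * sqrt(30 - 11)
ET0 = 0.0023 * 11.9 * 38.3 * 4.358899

4.5693 mm/day


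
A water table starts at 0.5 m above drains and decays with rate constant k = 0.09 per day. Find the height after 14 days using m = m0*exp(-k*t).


m = m0 * exp(-k*t)
m = 0.5 * exp(-0.09 * 14)
m = 0.5 * exp(-1.2600)

0.1418 m


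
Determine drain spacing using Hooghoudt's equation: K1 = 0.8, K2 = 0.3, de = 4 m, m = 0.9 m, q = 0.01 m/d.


S^2 = 8*K2*de*m/q + 4*K1*m^2/q
S^2 = 8*0.3*4*0.9/0.01 + 4*0.8*0.9^2/0.01
S = sqrt(1123.2000)

33.5142 m


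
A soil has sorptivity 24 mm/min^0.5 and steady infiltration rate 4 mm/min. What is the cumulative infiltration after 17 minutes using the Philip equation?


F = S*sqrt(t) + A*t
F = 24*sqrt(17) + 4*17
F = 24*4.123106 + 68

166.9545 mm


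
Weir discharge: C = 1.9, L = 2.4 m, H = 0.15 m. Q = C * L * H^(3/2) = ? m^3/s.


Q = C * L * H^(3/2) = 1.9 * 2.4 * 0.15^1.5 = 1.9 * 2.4 * 0.058095

0.2649 m^3/s


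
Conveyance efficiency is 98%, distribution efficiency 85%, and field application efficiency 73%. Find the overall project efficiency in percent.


Ec = 0.98, Eb = 0.85, Ea = 0.73
E = 0.98 * 0.85 * 0.73 * 100 = 60.8090%

60.8090 %


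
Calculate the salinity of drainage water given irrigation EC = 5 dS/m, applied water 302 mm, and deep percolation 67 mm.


EC_dw = EC_iw * D_iw / D_dw
EC_dw = 5 * 302 / 67
EC_dw = 1510 / 67

22.5373 dS/m


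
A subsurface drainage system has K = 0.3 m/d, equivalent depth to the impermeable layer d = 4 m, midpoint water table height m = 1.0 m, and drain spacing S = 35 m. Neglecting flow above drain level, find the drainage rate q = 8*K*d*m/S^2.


q = 8*K*d*m/S^2
q = 8*0.3*4*1.0/35^2
q = 9.6000 / 1225

0.0078 m/d


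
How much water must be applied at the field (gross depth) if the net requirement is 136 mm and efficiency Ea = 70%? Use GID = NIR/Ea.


Ea = 70% = 0.7
GID = NIR / Ea = 136 / 0.7 = 194.2857 mm

194.2857 mm


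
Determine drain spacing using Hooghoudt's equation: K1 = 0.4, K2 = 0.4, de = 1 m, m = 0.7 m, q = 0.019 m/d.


S^2 = 8*K2*de*m/q + 4*K1*m^2/q
S^2 = 8*0.4*1*0.7/0.019 + 4*0.4*0.7^2/0.019
S = sqrt(159.1579)

12.6158 m


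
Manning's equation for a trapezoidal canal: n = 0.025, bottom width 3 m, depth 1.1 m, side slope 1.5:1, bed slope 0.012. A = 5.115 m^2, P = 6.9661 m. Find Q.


R = A/P = 5.115/6.9661 = 0.734270
Q = (1/0.025) * 5.115 * 0.734270^(2/3) * 0.012^0.5

18.2418 m^3/s


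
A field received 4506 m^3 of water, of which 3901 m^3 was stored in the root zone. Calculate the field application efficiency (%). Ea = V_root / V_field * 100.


Ea = V_root / V_field * 100 = 3901 / 4506 * 100 = 86.5735%

86.5735 %


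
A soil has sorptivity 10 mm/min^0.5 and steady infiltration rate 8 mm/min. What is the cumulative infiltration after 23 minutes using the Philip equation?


F = S*sqrt(t) + A*t
F = 10*sqrt(23) + 8*23
F = 10*4.795832 + 184

231.9583 mm


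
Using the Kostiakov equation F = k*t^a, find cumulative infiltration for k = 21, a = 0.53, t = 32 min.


F = k * t^a = 21 * 32^0.53
F = 21 * 6.276673

131.8101 mm


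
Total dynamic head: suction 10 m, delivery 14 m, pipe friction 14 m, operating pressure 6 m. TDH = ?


TDH = Hs + Hd + hf + Hp = 10 + 14 + 14 + 6 = 44

44 m


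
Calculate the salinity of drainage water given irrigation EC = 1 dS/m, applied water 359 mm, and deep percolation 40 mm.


EC_dw = EC_iw * D_iw / D_dw
EC_dw = 1 * 359 / 40
EC_dw = 359 / 40

8.9750 dS/m


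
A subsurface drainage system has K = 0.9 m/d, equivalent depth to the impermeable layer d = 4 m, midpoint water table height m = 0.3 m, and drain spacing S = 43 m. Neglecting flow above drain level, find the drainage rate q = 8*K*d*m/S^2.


q = 8*K*d*m/S^2
q = 8*0.9*4*0.3/43^2
q = 8.6400 / 1849

0.0047 m/d


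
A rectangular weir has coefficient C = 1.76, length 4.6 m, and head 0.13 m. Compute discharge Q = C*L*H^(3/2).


Q = C * L * H^(3/2) = 1.76 * 4.6 * 0.13^1.5 = 1.76 * 4.6 * 0.046872

0.3795 m^3/s


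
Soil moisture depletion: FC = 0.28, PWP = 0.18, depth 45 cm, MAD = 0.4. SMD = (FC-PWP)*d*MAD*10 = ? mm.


SMD = (FC - PWP) * d * MAD * 10
SMD = (0.28 - 0.18) * 45 * 0.4 * 10
SMD = 0.1000 * 45 * 0.4 * 10

18.0000 mm


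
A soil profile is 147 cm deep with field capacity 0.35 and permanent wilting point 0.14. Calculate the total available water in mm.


AWC = (FC - PWP) * d * 10
AWC = (0.35 - 0.14) * 147 * 10
AWC = 0.2100 * 147 * 10

308.7000 mm


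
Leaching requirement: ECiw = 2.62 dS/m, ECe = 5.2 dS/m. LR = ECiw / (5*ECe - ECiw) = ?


LR = ECiw / (5*ECe - ECiw)
LR = 2.62 / (5*5.2 - 2.62)
LR = 2.62 / 23.3800

0.1121


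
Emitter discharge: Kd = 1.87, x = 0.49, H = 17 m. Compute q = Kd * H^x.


q = Kd * H^x = 1.87 * 17^0.49 = 1.87 * 4.007929

7.4948 L/h


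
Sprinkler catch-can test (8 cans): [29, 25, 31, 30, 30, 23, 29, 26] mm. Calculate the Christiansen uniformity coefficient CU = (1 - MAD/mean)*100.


mean = 27.875000 mm
MAD = 2.406250 mm
CU = (1 - 2.406250/27.875000)*100

91.3677 %


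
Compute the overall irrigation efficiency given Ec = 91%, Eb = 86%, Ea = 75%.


Ec = 0.91, Eb = 0.86, Ea = 0.75
E = 0.91 * 0.86 * 0.75 * 100 = 58.6950%

58.6950 %


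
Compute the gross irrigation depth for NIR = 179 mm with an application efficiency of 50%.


Ea = 50% = 0.5
GID = NIR / Ea = 179 / 0.5 = 358.0000 mm

358.0000 mm


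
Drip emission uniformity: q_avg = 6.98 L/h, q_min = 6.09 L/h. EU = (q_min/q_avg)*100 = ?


EU = (q_min/q_avg)*100 = (6.09/6.98)*100 = 87.2493%

87.2493 %


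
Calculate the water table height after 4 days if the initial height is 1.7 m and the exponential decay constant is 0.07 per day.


m = m0 * exp(-k*t)
m = 1.7 * exp(-0.07 * 4)
m = 1.7 * exp(-0.2800)

1.2848 m


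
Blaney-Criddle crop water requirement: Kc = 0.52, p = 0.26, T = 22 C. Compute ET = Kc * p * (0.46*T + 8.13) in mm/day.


ET = Kc * p * (0.46*T + 8.13)
ET = 0.52 * 0.26 * (0.46*22 + 8.13)
ET = 0.52 * 0.26 * 18.2500

2.4674 mm/day


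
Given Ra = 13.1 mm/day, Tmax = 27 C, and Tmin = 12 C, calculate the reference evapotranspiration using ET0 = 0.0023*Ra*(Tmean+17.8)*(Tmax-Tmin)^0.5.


Tmean = (Tmax + Tmin)/2 = (27 + 12)/2 = 19.5
ET0 = 0.0023 * 13.1 * (19.5 + 17.8) * sqrt(27 - 12)
ET0 = 0.0023 * 13.1 * 37.3 * 3.872983

4.3526 mm/day


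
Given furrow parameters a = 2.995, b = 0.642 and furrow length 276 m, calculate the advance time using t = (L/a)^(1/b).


t = (L/a)^(1/b)
t = (276/2.995)^(1/0.642)
t = 92.153589^(1/0.642)

1148.1217 min


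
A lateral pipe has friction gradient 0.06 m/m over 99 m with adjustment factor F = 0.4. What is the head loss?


hf = J * L * F = 0.06 * 99 * 0.4 = 2.3760 m

2.3760 m


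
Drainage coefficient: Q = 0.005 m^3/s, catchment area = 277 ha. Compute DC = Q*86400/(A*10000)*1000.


DC = Q * 86400 / (A * 10000) * 1000
DC = 0.005 * 86400 / (277 * 10000) * 1000
DC = 432000.0000 / 2770000

0.1560 mm/day


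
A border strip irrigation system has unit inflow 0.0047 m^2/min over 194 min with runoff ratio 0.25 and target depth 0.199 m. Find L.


L = q*t/((1+r)*Z)
L = 0.0047*194/((1+0.25)*0.199)
L = 0.9118/0.24875

3.6655 m


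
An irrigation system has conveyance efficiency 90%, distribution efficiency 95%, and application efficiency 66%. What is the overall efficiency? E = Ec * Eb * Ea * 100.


Ec = 0.9, Eb = 0.95, Ea = 0.66
E = 0.9 * 0.95 * 0.66 * 100 = 56.4300%

56.4300 %


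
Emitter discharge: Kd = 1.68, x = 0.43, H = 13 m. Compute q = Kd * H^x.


q = Kd * H^x = 1.68 * 13^0.43 = 1.68 * 3.012976

5.0618 L/h


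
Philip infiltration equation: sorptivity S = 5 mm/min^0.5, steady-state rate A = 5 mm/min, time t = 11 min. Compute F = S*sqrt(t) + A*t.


F = S*sqrt(t) + A*t
F = 5*sqrt(11) + 5*11
F = 5*3.316625 + 55

71.5831 mm


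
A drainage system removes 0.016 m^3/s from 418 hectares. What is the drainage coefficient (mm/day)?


DC = Q * 86400 / (A * 10000) * 1000
DC = 0.016 * 86400 / (418 * 10000) * 1000
DC = 1382400.0000 / 4180000

0.3307 mm/day


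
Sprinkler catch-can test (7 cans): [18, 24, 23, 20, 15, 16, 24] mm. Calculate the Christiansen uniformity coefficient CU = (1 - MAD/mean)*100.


mean = 20.000000 mm
MAD = 3.142857 mm
CU = (1 - 3.142857/20.000000)*100

84.2857 %


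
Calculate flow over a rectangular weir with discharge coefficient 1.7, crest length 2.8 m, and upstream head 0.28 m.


Q = C * L * H^(3/2) = 1.7 * 2.8 * 0.28^1.5 = 1.7 * 2.8 * 0.148162

0.7053 m^3/s


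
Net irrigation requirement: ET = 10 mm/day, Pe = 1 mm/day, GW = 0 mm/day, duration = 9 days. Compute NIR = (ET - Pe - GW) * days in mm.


Daily deficit = ET - Pe - GW = 10 - 1 - 0 = 9 mm/day
NIR = 9 * 9 = 81 mm

81.0000 mm


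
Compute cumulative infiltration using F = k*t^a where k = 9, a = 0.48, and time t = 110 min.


F = k * t^a = 9 * 110^0.48
F = 9 * 9.547034

85.9233 mm


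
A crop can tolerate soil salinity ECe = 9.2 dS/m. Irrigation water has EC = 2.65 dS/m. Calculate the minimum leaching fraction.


LR = ECiw / (5*ECe - ECiw)
LR = 2.65 / (5*9.2 - 2.65)
LR = 2.65 / 43.3500

0.0611


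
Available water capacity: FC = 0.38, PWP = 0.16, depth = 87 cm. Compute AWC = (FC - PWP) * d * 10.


AWC = (FC - PWP) * d * 10
AWC = (0.38 - 0.16) * 87 * 10
AWC = 0.2200 * 87 * 10

191.4000 mm


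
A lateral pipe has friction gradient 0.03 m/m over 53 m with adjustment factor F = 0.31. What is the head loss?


hf = J * L * F = 0.03 * 53 * 0.31 = 0.4929 m

0.4929 m


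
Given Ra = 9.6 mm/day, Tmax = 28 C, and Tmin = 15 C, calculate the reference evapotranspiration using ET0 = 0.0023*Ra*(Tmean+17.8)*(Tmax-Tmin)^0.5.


Tmean = (Tmax + Tmin)/2 = (28 + 15)/2 = 21.5
ET0 = 0.0023 * 9.6 * (21.5 + 17.8) * sqrt(28 - 15)
ET0 = 0.0023 * 9.6 * 39.3 * 3.605551

3.1287 mm/day


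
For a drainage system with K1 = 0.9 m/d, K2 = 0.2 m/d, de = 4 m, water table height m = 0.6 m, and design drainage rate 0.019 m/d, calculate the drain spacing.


S^2 = 8*K2*de*m/q + 4*K1*m^2/q
S^2 = 8*0.2*4*0.6/0.019 + 4*0.9*0.6^2/0.019
S = sqrt(270.3158)

16.4413 m


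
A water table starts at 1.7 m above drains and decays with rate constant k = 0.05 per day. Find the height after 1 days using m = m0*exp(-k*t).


m = m0 * exp(-k*t)
m = 1.7 * exp(-0.05 * 1)
m = 1.7 * exp(-0.0500)

1.6171 m


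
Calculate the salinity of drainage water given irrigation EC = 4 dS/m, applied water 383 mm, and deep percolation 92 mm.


EC_dw = EC_iw * D_iw / D_dw
EC_dw = 4 * 383 / 92
EC_dw = 1532 / 92

16.6522 dS/m


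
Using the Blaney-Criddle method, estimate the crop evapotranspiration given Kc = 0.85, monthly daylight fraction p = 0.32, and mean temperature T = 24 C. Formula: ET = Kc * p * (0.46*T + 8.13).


ET = Kc * p * (0.46*T + 8.13)
ET = 0.85 * 0.32 * (0.46*24 + 8.13)
ET = 0.85 * 0.32 * 19.1700

5.2142 mm/day


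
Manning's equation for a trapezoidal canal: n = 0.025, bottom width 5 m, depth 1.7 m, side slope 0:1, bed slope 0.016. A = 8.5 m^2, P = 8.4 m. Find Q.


R = A/P = 8.5/8.4 = 1.011905
Q = (1/0.025) * 8.5 * 1.011905^(2/3) * 0.016^0.5

43.3476 m^3/s


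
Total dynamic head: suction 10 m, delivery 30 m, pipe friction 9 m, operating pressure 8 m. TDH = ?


TDH = Hs + Hd + hf + Hp = 10 + 30 + 9 + 8 = 57

57 m


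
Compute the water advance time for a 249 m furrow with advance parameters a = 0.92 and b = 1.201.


t = (L/a)^(1/b)
t = (249/0.92)^(1/1.201)
t = 270.652174^(1/1.201)

106.0039 min
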